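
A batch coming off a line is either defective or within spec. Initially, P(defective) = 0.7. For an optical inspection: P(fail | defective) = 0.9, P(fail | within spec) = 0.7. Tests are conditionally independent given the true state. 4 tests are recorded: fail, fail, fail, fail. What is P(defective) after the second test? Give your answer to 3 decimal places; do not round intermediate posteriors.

0.794

After 'fail': P(defective) = 0.9·0.7000 / (0.9·0.7000 + 0.7·0.3000) ≈ 0.7500
After 'fail': P(defective) = 0.9·0.7500 / (0.9·0.7500 + 0.7·0.2500) ≈ 0.7941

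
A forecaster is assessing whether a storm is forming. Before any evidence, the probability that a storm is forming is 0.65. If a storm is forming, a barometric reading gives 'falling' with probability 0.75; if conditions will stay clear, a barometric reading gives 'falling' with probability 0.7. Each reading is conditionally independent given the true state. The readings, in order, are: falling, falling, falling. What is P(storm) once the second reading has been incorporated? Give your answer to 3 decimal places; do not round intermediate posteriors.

0.681

After 'falling': P(storm) = 0.75·0.6500 / (0.75·0.6500 + 0.7·0.3500) ≈ 0.6655
After 'falling': P(storm) = 0.75·0.6655 / (0.75·0.6655 + 0.7·0.3345) ≈ 0.6807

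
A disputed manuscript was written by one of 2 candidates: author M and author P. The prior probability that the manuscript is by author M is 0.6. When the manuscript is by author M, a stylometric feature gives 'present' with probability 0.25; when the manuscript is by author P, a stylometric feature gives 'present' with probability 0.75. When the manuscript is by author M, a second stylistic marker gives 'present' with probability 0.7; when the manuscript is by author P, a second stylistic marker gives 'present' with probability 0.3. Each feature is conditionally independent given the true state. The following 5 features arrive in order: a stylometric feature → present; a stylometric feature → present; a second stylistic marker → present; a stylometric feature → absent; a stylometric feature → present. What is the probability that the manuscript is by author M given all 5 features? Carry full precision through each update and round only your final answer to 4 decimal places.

After a stylometric feature='present': P(author M) = 0.25·0.6000 / (0.25·0.6000 + 0.75·0.4000) ≈ 0.3333
After a stylometric feature='present': P(author M) = 0.25·0.3333 / (0.25·0.3333 + 0.75·0.6667) ≈ 0.1429
After a second stylistic marker='present': P(author M) = 0.7·0.1429 / (0.7·0.1429 + 0.3·0.8571) ≈ 0.2800
After a stylometric feature='absent': P(author M) = 0.75·0.2800 / (0.75·0.2800 + 0.25·0.7200) ≈ 0.5385
After a stylometric feature='present': P(author M) = 0.25·0.5385 / (0.25·0.5385 + 0.75·0.4615) ≈ 0.2800

0.2800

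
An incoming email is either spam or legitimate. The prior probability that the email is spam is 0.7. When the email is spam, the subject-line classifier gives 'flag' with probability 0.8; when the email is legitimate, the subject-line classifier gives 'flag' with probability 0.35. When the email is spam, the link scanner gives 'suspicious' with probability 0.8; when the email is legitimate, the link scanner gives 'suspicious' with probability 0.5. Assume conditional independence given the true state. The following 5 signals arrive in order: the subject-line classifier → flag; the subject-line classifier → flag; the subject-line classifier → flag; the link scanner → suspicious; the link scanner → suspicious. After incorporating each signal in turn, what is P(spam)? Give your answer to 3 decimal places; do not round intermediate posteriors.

Apply Bayes' rule sequentially, carrying P(spam) forward.
After the subject-line classifier='flag': P(spam) = 0.8·0.7000 / (0.8·0.7000 + 0.35·0.3000) ≈ 0.8421
After the subject-line classifier='flag': P(spam) = 0.8·0.8421 / (0.8·0.8421 + 0.35·0.1579) ≈ 0.9242
After the subject-line classifier='flag': P(spam) = 0.8·0.9242 / (0.8·0.9242 + 0.35·0.0758) ≈ 0.9654
After the link scanner='suspicious': P(spam) = 0.8·0.9654 / (0.8·0.9654 + 0.5·0.0346) ≈ 0.9781
After the link scanner='suspicious': P(spam) = 0.8·0.9781 / (0.8·0.9781 + 0.5·0.0219) ≈ 0.9862

0.986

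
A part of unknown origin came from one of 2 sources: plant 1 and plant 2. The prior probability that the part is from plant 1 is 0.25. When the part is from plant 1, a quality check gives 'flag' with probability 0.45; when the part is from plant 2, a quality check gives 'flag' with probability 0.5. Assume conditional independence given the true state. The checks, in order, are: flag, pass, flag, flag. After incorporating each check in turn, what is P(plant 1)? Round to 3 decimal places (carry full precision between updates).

0.211

After 'flag': P(plant 1) = 0.45·0.2500 / (0.45·0.2500 + 0.5·0.7500) ≈ 0.2308
After 'pass': P(plant 1) = 0.55·0.2308 / (0.55·0.2308 + 0.5·0.7692) ≈ 0.2481
After 'flag': P(plant 1) = 0.45·0.2481 / (0.45·0.2481 + 0.5·0.7519) ≈ 0.2290
After 'flag': P(plant 1) = 0.45·0.2290 / (0.45·0.2290 + 0.5·0.7710) ≈ 0.2109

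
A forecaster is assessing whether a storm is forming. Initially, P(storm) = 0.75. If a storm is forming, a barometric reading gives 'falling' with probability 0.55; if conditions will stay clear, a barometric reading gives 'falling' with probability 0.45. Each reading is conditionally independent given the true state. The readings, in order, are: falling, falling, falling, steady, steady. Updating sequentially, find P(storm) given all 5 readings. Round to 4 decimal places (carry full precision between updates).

After 'falling': P(storm) = 0.55·0.7500 / (0.55·0.7500 + 0.45·0.2500) ≈ 0.7857
After 'falling': P(storm) = 0.55·0.7857 / (0.55·0.7857 + 0.45·0.2143) ≈ 0.8176
After 'falling': P(storm) = 0.55·0.8176 / (0.55·0.8176 + 0.45·0.1824) ≈ 0.8456
After 'steady': P(storm) = 0.45·0.8456 / (0.45·0.8456 + 0.55·0.1544) ≈ 0.8176
After 'steady': P(storm) = 0.45·0.8176 / (0.45·0.8176 + 0.55·0.1824) ≈ 0.7857

0.7857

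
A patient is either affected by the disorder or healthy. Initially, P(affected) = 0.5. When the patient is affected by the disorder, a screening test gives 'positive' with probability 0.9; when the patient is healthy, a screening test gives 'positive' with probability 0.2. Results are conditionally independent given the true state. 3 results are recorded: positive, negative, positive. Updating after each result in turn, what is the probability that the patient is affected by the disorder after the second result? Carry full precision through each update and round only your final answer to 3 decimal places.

0.360

After 'positive': P(affected) = 0.9·0.5000 / (0.9·0.5000 + 0.2·0.5000) ≈ 0.8182
After 'negative': P(affected) = 0.1·0.8182 / (0.1·0.8182 + 0.8·0.1818) ≈ 0.3600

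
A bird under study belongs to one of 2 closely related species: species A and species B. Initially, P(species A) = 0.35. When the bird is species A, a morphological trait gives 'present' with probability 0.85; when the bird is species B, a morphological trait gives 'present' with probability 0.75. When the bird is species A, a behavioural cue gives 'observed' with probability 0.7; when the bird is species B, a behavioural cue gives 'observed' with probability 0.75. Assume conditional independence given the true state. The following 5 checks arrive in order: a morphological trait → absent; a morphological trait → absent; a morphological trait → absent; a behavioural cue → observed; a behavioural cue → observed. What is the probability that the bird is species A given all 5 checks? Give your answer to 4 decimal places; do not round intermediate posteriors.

0.0920

After a morphological trait='absent': P(species A) = 0.15·0.3500 / (0.15·0.3500 + 0.25·0.6500) ≈ 0.2442
After a morphological trait='absent': P(species A) = 0.15·0.2442 / (0.15·0.2442 + 0.25·0.7558) ≈ 0.1624
After a morphological trait='absent': P(species A) = 0.15·0.1624 / (0.15·0.1624 + 0.25·0.8376) ≈ 0.1042
After a behavioural cue='observed': P(species A) = 0.7·0.1042 / (0.7·0.1042 + 0.75·0.8958) ≈ 0.0979
After a behavioural cue='observed': P(species A) = 0.7·0.0979 / (0.7·0.0979 + 0.75·0.9021) ≈ 0.0920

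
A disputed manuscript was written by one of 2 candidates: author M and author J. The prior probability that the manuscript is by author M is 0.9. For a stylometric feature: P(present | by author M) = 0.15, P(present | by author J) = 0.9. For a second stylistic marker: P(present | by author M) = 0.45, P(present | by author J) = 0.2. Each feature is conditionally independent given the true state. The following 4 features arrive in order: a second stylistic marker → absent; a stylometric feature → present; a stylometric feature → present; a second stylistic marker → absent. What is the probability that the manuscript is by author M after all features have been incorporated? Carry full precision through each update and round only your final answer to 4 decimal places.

After a second stylistic marker='absent': P(author M) = 0.55·0.9000 / (0.55·0.9000 + 0.8·0.1000) ≈ 0.8609
After a stylometric feature='present': P(author M) = 0.15·0.8609 / (0.15·0.8609 + 0.9·0.1391) ≈ 0.5077
After a stylometric feature='present': P(author M) = 0.15·0.5077 / (0.15·0.5077 + 0.9·0.4923) ≈ 0.1467
After a second stylistic marker='absent': P(author M) = 0.55·0.1467 / (0.55·0.1467 + 0.8·0.8533) ≈ 0.1057

0.1057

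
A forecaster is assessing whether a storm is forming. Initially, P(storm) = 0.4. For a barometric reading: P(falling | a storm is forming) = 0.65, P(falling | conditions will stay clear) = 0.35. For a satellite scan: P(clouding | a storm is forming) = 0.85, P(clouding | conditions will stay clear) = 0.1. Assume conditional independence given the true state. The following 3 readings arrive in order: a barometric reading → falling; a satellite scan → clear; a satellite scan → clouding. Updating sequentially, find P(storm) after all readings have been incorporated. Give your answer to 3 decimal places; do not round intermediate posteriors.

0.637

After a barometric reading='falling': P(storm) = 0.65·0.4000 / (0.65·0.4000 + 0.35·0.6000) ≈ 0.5532
After a satellite scan='clear': P(storm) = 0.15·0.5532 / (0.15·0.5532 + 0.9·0.4468) ≈ 0.1711
After a satellite scan='clouding': P(storm) = 0.85·0.1711 / (0.85·0.1711 + 0.1·0.8289) ≈ 0.6369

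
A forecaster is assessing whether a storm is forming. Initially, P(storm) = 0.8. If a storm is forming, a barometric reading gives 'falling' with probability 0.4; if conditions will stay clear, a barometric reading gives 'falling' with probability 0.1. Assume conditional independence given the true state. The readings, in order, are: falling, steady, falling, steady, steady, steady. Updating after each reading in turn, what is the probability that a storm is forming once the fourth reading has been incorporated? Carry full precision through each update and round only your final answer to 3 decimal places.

0.966

Each posterior becomes the prior for the next update.
After 'falling': P(storm) = 0.4·0.8000 / (0.4·0.8000 + 0.1·0.2000) ≈ 0.9412
After 'steady': P(storm) = 0.6·0.9412 / (0.6·0.9412 + 0.9·0.0588) ≈ 0.9143
After 'falling': P(storm) = 0.4·0.9143 / (0.4·0.9143 + 0.1·0.0857) ≈ 0.9771
After 'steady': P(storm) = 0.6·0.9771 / (0.6·0.9771 + 0.9·0.0229) ≈ 0.9660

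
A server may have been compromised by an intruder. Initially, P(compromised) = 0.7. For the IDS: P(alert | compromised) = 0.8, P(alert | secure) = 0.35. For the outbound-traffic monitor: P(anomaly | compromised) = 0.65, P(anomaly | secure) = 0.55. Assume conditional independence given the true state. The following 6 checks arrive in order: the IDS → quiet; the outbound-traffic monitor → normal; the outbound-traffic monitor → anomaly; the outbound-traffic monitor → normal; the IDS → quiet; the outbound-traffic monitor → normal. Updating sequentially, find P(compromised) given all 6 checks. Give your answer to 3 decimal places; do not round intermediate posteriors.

0.109

After the IDS='quiet': P(compromised) = 0.2·0.7000 / (0.2·0.7000 + 0.65·0.3000) ≈ 0.4179
After the outbound-traffic monitor='normal': P(compromised) = 0.35·0.4179 / (0.35·0.4179 + 0.45·0.5821) ≈ 0.3583
After the outbound-traffic monitor='anomaly': P(compromised) = 0.65·0.3583 / (0.65·0.3583 + 0.55·0.6417) ≈ 0.3976
After the outbound-traffic monitor='normal': P(compromised) = 0.35·0.3976 / (0.35·0.3976 + 0.45·0.6024) ≈ 0.3392
After the IDS='quiet': P(compromised) = 0.2·0.3392 / (0.2·0.3392 + 0.65·0.6608) ≈ 0.1364
After the outbound-traffic monitor='normal': P(compromised) = 0.35·0.1364 / (0.35·0.1364 + 0.45·0.8636) ≈ 0.1094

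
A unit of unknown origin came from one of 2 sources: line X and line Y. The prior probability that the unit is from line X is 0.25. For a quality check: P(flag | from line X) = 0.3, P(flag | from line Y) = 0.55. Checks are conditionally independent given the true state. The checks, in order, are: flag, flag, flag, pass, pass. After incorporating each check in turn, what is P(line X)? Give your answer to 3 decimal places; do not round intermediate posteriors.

After 'flag': P(line X) = 0.3·0.2500 / (0.3·0.2500 + 0.55·0.7500) ≈ 0.1538
After 'flag': P(line X) = 0.3·0.1538 / (0.3·0.1538 + 0.55·0.8462) ≈ 0.0902
After 'flag': P(line X) = 0.3·0.0902 / (0.3·0.0902 + 0.55·0.9098) ≈ 0.0513
After 'pass': P(line X) = 0.7·0.0513 / (0.7·0.0513 + 0.45·0.9487) ≈ 0.0776
After 'pass': P(line X) = 0.7·0.0776 / (0.7·0.0776 + 0.45·0.9224) ≈ 0.1157

0.116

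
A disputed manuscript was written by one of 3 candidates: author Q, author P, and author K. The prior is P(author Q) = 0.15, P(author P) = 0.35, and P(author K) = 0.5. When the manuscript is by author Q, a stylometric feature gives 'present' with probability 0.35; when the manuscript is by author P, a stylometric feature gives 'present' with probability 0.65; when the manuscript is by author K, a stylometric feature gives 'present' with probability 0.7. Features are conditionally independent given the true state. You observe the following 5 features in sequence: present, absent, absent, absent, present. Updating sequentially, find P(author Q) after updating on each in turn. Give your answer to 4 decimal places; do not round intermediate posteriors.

Apply Bayes' rule sequentially, carrying P(author Q) forward.
After 'present': normaliser = 0.35·0.1500 + 0.65·0.3500 + 0.7·0.5000; P(author Q) ≈ 0.0833, P(author P) ≈ 0.3611, P(author K) ≈ 0.5556
After 'absent': normaliser = 0.65·0.0833 + 0.35·0.3611 + 0.3·0.5556; P(author Q) ≈ 0.1560, P(author P) ≈ 0.3640, P(author K) ≈ 0.4800
After 'absent': normaliser = 0.65·0.1560 + 0.35·0.3640 + 0.3·0.4800; P(author Q) ≈ 0.2720, P(author P) ≈ 0.3417, P(author K) ≈ 0.3863
After 'absent': normaliser = 0.65·0.2720 + 0.35·0.3417 + 0.3·0.3863; P(author Q) ≈ 0.4288, P(author P) ≈ 0.2901, P(author K) ≈ 0.2811
After 'present': normaliser = 0.35·0.4288 + 0.65·0.2901 + 0.7·0.2811; P(author Q) ≈ 0.2803, P(author P) ≈ 0.3522, P(author K) ≈ 0.3675

0.2803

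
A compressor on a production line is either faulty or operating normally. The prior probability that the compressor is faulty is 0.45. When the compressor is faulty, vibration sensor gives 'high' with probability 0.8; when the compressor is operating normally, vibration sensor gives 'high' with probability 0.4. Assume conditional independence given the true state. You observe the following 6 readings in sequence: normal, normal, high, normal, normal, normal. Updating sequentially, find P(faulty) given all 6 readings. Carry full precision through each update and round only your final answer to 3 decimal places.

After 'normal': P(faulty) = 0.2·0.4500 / (0.2·0.4500 + 0.6·0.5500) ≈ 0.2143
After 'normal': P(faulty) = 0.2·0.2143 / (0.2·0.2143 + 0.6·0.7857) ≈ 0.0833
After 'high': P(faulty) = 0.8·0.0833 / (0.8·0.0833 + 0.4·0.9167) ≈ 0.1538
After 'normal': P(faulty) = 0.2·0.1538 / (0.2·0.1538 + 0.6·0.8462) ≈ 0.0571
After 'normal': P(faulty) = 0.2·0.0571 / (0.2·0.0571 + 0.6·0.9429) ≈ 0.0198
After 'normal': P(faulty) = 0.2·0.0198 / (0.2·0.0198 + 0.6·0.9802) ≈ 0.0067

0.007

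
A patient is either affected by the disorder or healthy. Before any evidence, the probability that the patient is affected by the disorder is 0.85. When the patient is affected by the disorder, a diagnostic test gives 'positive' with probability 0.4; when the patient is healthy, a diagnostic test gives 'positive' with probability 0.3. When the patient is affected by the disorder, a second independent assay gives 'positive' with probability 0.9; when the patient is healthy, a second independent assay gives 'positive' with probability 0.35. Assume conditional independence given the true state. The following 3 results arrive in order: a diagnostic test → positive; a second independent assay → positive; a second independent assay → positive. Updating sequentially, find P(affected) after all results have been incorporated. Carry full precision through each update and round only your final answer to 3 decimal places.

0.980

After a diagnostic test='positive': P(affected) = 0.4·0.8500 / (0.4·0.8500 + 0.3·0.1500) ≈ 0.8831
After a second independent assay='positive': P(affected) = 0.9·0.8831 / (0.9·0.8831 + 0.35·0.1169) ≈ 0.9510
After a second independent assay='positive': P(affected) = 0.9·0.9510 / (0.9·0.9510 + 0.35·0.0490) ≈ 0.9804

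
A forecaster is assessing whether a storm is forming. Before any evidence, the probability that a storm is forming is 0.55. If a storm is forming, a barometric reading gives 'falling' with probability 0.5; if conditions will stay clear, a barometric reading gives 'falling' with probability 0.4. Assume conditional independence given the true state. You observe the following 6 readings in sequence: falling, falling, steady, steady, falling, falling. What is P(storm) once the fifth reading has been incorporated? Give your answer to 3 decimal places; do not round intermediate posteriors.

After 'falling': P(storm) = 0.5·0.5500 / (0.5·0.5500 + 0.4·0.4500) ≈ 0.6044
After 'falling': P(storm) = 0.5·0.6044 / (0.5·0.6044 + 0.4·0.3956) ≈ 0.6563
After 'steady': P(storm) = 0.5·0.6563 / (0.5·0.6563 + 0.6·0.3437) ≈ 0.6141
After 'steady': P(storm) = 0.5·0.6141 / (0.5·0.6141 + 0.6·0.3859) ≈ 0.5701
After 'falling': P(storm) = 0.5·0.5701 / (0.5·0.5701 + 0.4·0.4299) ≈ 0.6237

0.624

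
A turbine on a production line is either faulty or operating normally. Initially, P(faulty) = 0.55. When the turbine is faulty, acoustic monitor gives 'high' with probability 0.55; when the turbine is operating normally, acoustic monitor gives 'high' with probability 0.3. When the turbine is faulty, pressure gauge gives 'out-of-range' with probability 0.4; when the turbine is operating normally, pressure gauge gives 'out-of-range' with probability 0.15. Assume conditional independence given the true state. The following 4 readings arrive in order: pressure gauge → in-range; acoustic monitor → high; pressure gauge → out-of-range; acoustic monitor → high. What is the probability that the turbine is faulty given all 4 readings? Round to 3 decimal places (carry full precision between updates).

0.885

Apply Bayes' rule sequentially, carrying P(faulty) forward.
After pressure gauge='in-range': P(faulty) = 0.6·0.5500 / (0.6·0.5500 + 0.85·0.4500) ≈ 0.4632
After acoustic monitor='high': P(faulty) = 0.55·0.4632 / (0.55·0.4632 + 0.3·0.5368) ≈ 0.6127
After pressure gauge='out-of-range': P(faulty) = 0.4·0.6127 / (0.4·0.6127 + 0.15·0.3873) ≈ 0.8084
After acoustic monitor='high': P(faulty) = 0.55·0.8084 / (0.55·0.8084 + 0.3·0.1916) ≈ 0.8855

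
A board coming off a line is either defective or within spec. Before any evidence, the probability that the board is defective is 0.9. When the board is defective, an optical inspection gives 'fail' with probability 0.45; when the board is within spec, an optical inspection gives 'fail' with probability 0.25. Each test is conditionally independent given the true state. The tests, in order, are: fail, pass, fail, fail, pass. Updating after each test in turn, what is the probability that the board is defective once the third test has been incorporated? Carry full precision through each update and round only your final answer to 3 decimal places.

0.955

After 'fail': P(defective) = 0.45·0.9000 / (0.45·0.9000 + 0.25·0.1000) ≈ 0.9419
After 'pass': P(defective) = 0.55·0.9419 / (0.55·0.9419 + 0.75·0.0581) ≈ 0.9224
After 'fail': P(defective) = 0.45·0.9224 / (0.45·0.9224 + 0.25·0.0776) ≈ 0.9553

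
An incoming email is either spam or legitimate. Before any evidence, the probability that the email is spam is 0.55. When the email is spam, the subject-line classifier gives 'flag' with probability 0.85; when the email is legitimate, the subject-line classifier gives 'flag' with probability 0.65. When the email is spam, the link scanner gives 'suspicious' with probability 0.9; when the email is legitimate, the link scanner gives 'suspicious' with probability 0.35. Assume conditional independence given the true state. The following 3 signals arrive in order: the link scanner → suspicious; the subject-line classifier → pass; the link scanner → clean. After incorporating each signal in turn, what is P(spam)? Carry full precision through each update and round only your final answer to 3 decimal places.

After the link scanner='suspicious': P(spam) = 0.9·0.5500 / (0.9·0.5500 + 0.35·0.4500) ≈ 0.7586
After the subject-line classifier='pass': P(spam) = 0.15·0.7586 / (0.15·0.7586 + 0.35·0.2414) ≈ 0.5739
After the link scanner='clean': P(spam) = 0.1·0.5739 / (0.1·0.5739 + 0.65·0.4261) ≈ 0.1717

0.172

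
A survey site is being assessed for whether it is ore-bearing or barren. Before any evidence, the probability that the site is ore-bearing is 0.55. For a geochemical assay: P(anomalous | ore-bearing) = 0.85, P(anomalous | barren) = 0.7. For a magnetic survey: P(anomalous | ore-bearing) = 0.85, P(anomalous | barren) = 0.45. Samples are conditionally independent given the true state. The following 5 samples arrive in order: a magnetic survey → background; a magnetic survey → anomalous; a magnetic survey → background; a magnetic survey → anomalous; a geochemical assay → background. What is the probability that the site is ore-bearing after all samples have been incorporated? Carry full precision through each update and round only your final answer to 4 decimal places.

0.1395

After a magnetic survey='background': P(ore) = 0.15·0.5500 / (0.15·0.5500 + 0.55·0.4500) ≈ 0.2500
After a magnetic survey='anomalous': P(ore) = 0.85·0.2500 / (0.85·0.2500 + 0.45·0.7500) ≈ 0.3864
After a magnetic survey='background': P(ore) = 0.15·0.3864 / (0.15·0.3864 + 0.55·0.6136) ≈ 0.1466
After a magnetic survey='anomalous': P(ore) = 0.85·0.1466 / (0.85·0.1466 + 0.45·0.8534) ≈ 0.2449
After a geochemical assay='background': P(ore) = 0.15·0.2449 / (0.15·0.2449 + 0.3·0.7551) ≈ 0.1395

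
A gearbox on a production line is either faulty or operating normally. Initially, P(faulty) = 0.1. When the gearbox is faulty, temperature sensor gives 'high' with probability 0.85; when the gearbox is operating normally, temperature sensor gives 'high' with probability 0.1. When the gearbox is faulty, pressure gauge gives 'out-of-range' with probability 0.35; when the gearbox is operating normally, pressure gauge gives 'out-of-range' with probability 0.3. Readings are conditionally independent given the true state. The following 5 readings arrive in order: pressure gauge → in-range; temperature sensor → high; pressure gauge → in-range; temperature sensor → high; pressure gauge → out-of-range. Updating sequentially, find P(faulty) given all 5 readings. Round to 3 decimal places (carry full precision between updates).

0.890

After pressure gauge='in-range': P(faulty) = 0.65·0.1000 / (0.65·0.1000 + 0.7·0.9000) ≈ 0.0935
After temperature sensor='high': P(faulty) = 0.85·0.0935 / (0.85·0.0935 + 0.1·0.9065) ≈ 0.4672
After pressure gauge='in-range': P(faulty) = 0.65·0.4672 / (0.65·0.4672 + 0.7·0.5328) ≈ 0.4488
After temperature sensor='high': P(faulty) = 0.85·0.4488 / (0.85·0.4488 + 0.1·0.5512) ≈ 0.8738
After pressure gauge='out-of-range': P(faulty) = 0.35·0.8738 / (0.35·0.8738 + 0.3·0.1262) ≈ 0.8898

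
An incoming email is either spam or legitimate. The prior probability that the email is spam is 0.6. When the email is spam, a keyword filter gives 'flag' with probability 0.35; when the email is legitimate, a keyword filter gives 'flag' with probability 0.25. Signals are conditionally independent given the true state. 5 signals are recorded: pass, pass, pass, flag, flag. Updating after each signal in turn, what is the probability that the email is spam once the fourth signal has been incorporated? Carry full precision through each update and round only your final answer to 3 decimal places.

0.578

Apply Bayes' rule sequentially, carrying P(spam) forward.
After 'pass': P(spam) = 0.65·0.6000 / (0.65·0.6000 + 0.75·0.4000) ≈ 0.5652
After 'pass': P(spam) = 0.65·0.5652 / (0.65·0.5652 + 0.75·0.4348) ≈ 0.5298
After 'pass': P(spam) = 0.65·0.5298 / (0.65·0.5298 + 0.75·0.4702) ≈ 0.4940
After 'flag': P(spam) = 0.35·0.4940 / (0.35·0.4940 + 0.25·0.5060) ≈ 0.5775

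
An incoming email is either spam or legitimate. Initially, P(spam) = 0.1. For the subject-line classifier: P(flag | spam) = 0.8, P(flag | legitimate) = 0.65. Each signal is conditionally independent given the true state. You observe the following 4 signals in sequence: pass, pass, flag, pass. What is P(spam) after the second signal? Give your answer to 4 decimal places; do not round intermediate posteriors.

0.0350

Apply Bayes' rule sequentially, carrying P(spam) forward.
After 'pass': P(spam) = 0.2·0.1000 / (0.2·0.1000 + 0.35·0.9000) ≈ 0.0597
After 'pass': P(spam) = 0.2·0.0597 / (0.2·0.0597 + 0.35·0.9403) ≈ 0.0350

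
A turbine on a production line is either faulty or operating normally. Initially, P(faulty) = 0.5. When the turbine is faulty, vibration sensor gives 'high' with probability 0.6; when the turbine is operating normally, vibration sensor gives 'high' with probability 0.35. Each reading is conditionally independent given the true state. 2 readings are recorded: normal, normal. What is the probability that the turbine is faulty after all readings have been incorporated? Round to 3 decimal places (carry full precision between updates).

After 'normal': P(faulty) = 0.4·0.5000 / (0.4·0.5000 + 0.65·0.5000) ≈ 0.3810
After 'normal': P(faulty) = 0.4·0.3810 / (0.4·0.3810 + 0.65·0.6190) ≈ 0.2747

0.275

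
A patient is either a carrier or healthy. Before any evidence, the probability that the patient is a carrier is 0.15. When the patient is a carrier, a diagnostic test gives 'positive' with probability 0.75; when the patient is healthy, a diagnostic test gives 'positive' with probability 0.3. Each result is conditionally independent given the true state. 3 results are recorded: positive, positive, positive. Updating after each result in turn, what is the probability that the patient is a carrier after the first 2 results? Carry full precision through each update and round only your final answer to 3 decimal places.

After 'positive': P(carrier) = 0.75·0.1500 / (0.75·0.1500 + 0.3·0.8500) ≈ 0.3061
After 'positive': P(carrier) = 0.75·0.3061 / (0.75·0.3061 + 0.3·0.6939) ≈ 0.5245

0.524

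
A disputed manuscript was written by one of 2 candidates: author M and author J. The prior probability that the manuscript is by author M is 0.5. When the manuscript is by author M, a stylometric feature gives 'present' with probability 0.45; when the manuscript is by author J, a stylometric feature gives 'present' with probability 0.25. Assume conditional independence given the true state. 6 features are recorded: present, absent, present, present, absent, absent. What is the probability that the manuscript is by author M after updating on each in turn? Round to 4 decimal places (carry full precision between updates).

0.6970

After 'present': P(author M) = 0.45·0.5000 / (0.45·0.5000 + 0.25·0.5000) ≈ 0.6429
After 'absent': P(author M) = 0.55·0.6429 / (0.55·0.6429 + 0.75·0.3571) ≈ 0.5690
After 'present': P(author M) = 0.45·0.5690 / (0.45·0.5690 + 0.25·0.4310) ≈ 0.7038
After 'present': P(author M) = 0.45·0.7038 / (0.45·0.7038 + 0.25·0.2962) ≈ 0.8105
After 'absent': P(author M) = 0.55·0.8105 / (0.55·0.8105 + 0.75·0.1895) ≈ 0.7582
After 'absent': P(author M) = 0.55·0.7582 / (0.55·0.7582 + 0.75·0.2418) ≈ 0.6970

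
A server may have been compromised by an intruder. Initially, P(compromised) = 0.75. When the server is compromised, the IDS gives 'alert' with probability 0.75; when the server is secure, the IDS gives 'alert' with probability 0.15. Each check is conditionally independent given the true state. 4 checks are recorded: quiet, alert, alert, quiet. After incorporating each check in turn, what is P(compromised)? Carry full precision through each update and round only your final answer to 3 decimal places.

After 'quiet': P(compromised) = 0.25·0.7500 / (0.25·0.7500 + 0.85·0.2500) ≈ 0.4688
After 'alert': P(compromised) = 0.75·0.4688 / (0.75·0.4688 + 0.15·0.5312) ≈ 0.8152
After 'alert': P(compromised) = 0.75·0.8152 / (0.75·0.8152 + 0.15·0.1848) ≈ 0.9566
After 'quiet': P(compromised) = 0.25·0.9566 / (0.25·0.9566 + 0.85·0.0434) ≈ 0.8665

0.866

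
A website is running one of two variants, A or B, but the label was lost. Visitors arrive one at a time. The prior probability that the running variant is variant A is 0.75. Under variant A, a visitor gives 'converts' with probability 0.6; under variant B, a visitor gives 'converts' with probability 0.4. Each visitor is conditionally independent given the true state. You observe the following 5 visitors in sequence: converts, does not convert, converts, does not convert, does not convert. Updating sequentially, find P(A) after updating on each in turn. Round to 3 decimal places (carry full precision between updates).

After 'converts': P(A) = 0.6·0.7500 / (0.6·0.7500 + 0.4·0.2500) ≈ 0.8182
After 'does not convert': P(A) = 0.4·0.8182 / (0.4·0.8182 + 0.6·0.1818) ≈ 0.7500
After 'converts': P(A) = 0.6·0.7500 / (0.6·0.7500 + 0.4·0.2500) ≈ 0.8182
After 'does not convert': P(A) = 0.4·0.8182 / (0.4·0.8182 + 0.6·0.1818) ≈ 0.7500
After 'does not convert': P(A) = 0.4·0.7500 / (0.4·0.7500 + 0.6·0.2500) ≈ 0.6667

0.667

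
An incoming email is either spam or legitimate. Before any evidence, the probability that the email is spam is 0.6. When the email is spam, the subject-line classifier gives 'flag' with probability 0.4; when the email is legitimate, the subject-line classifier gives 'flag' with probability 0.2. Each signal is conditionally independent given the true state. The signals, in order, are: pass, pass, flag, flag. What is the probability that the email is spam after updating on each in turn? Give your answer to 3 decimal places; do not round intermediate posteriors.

After 'pass': P(spam) = 0.6·0.6000 / (0.6·0.6000 + 0.8·0.4000) ≈ 0.5294
After 'pass': P(spam) = 0.6·0.5294 / (0.6·0.5294 + 0.8·0.4706) ≈ 0.4576
After 'flag': P(spam) = 0.4·0.4576 / (0.4·0.4576 + 0.2·0.5424) ≈ 0.6279
After 'flag': P(spam) = 0.4·0.6279 / (0.4·0.6279 + 0.2·0.3721) ≈ 0.7714

0.771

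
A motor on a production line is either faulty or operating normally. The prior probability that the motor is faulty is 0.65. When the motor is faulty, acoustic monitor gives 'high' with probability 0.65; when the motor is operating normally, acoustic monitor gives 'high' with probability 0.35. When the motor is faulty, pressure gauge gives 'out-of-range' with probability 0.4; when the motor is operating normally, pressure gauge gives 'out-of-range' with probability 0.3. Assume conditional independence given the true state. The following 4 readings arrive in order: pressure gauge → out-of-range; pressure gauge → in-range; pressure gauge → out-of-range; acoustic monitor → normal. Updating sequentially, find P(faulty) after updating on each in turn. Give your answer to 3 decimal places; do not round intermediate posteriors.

0.604

After pressure gauge='out-of-range': P(faulty) = 0.4·0.6500 / (0.4·0.6500 + 0.3·0.3500) ≈ 0.7123
After pressure gauge='in-range': P(faulty) = 0.6·0.7123 / (0.6·0.7123 + 0.7·0.2877) ≈ 0.6797
After pressure gauge='out-of-range': P(faulty) = 0.4·0.6797 / (0.4·0.6797 + 0.3·0.3203) ≈ 0.7389
After acoustic monitor='normal': P(faulty) = 0.35·0.7389 / (0.35·0.7389 + 0.65·0.2611) ≈ 0.6038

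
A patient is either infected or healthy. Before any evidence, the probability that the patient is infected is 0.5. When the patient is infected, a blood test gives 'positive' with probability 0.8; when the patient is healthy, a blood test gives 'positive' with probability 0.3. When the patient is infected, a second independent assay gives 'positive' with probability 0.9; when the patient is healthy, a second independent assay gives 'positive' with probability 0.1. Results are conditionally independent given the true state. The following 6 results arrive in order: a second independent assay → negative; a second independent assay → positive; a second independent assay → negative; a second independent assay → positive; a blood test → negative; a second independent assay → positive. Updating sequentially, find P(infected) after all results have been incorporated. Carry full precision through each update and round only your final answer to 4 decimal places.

0.7200

Apply Bayes' rule sequentially, carrying P(infected) forward.
After a second independent assay='negative': P(infected) = 0.1·0.5000 / (0.1·0.5000 + 0.9·0.5000) ≈ 0.1000
After a second independent assay='positive': P(infected) = 0.9·0.1000 / (0.9·0.1000 + 0.1·0.9000) ≈ 0.5000
After a second independent assay='negative': P(infected) = 0.1·0.5000 / (0.1·0.5000 + 0.9·0.5000) ≈ 0.1000
After a second independent assay='positive': P(infected) = 0.9·0.1000 / (0.9·0.1000 + 0.1·0.9000) ≈ 0.5000
After a blood test='negative': P(infected) = 0.2·0.5000 / (0.2·0.5000 + 0.7·0.5000) ≈ 0.2222
After a second independent assay='positive': P(infected) = 0.9·0.2222 / (0.9·0.2222 + 0.1·0.7778) ≈ 0.7200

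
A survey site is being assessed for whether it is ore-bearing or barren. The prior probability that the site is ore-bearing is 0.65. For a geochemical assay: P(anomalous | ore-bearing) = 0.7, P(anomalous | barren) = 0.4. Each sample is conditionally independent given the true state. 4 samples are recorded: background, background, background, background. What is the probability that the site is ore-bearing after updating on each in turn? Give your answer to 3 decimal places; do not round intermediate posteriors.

0.104

Each posterior becomes the prior for the next update.
After 'background': P(ore) = 0.3·0.6500 / (0.3·0.6500 + 0.6·0.3500) ≈ 0.4815
After 'background': P(ore) = 0.3·0.4815 / (0.3·0.4815 + 0.6·0.5185) ≈ 0.3171
After 'background': P(ore) = 0.3·0.3171 / (0.3·0.3171 + 0.6·0.6829) ≈ 0.1884
After 'background': P(ore) = 0.3·0.1884 / (0.3·0.1884 + 0.6·0.8116) ≈ 0.1040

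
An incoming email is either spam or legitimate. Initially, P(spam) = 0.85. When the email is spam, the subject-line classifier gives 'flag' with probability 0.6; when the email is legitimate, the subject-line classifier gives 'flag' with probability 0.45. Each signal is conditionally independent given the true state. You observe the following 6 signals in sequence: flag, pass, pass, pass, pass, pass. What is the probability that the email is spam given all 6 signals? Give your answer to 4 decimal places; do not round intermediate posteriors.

Each posterior becomes the prior for the next update.
After 'flag': P(spam) = 0.6·0.8500 / (0.6·0.8500 + 0.45·0.1500) ≈ 0.8831
After 'pass': P(spam) = 0.4·0.8831 / (0.4·0.8831 + 0.55·0.1169) ≈ 0.8460
After 'pass': P(spam) = 0.4·0.8460 / (0.4·0.8460 + 0.55·0.1540) ≈ 0.7999
After 'pass': P(spam) = 0.4·0.7999 / (0.4·0.7999 + 0.55·0.2001) ≈ 0.7440
After 'pass': P(spam) = 0.4·0.7440 / (0.4·0.7440 + 0.55·0.2560) ≈ 0.6788
After 'pass': P(spam) = 0.4·0.6788 / (0.4·0.6788 + 0.55·0.3212) ≈ 0.6059

0.6059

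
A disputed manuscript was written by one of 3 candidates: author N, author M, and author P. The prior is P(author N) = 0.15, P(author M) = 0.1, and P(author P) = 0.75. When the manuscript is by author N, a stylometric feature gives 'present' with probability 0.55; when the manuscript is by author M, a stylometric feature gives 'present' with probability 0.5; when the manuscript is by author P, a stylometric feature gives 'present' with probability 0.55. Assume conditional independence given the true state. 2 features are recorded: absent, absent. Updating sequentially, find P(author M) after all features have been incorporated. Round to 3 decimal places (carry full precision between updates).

0.121

After 'absent': normaliser = 0.45·0.1500 + 0.5·0.1000 + 0.45·0.7500; P(author N) ≈ 0.1484, P(author M) ≈ 0.1099, P(author P) ≈ 0.7418
After 'absent': normaliser = 0.45·0.1484 + 0.5·0.1099 + 0.45·0.7418; P(author N) ≈ 0.1466, P(author M) ≈ 0.1206, P(author P) ≈ 0.7328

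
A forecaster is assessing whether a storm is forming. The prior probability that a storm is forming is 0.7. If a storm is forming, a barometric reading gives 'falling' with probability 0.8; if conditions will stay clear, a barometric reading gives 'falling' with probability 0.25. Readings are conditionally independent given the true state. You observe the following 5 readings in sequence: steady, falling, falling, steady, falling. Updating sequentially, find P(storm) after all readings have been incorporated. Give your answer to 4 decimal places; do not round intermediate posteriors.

0.8446

After 'steady': P(storm) = 0.2·0.7000 / (0.2·0.7000 + 0.75·0.3000) ≈ 0.3836
After 'falling': P(storm) = 0.8·0.3836 / (0.8·0.3836 + 0.25·0.6164) ≈ 0.6657
After 'falling': P(storm) = 0.8·0.6657 / (0.8·0.6657 + 0.25·0.3343) ≈ 0.8643
After 'steady': P(storm) = 0.2·0.8643 / (0.2·0.8643 + 0.75·0.1357) ≈ 0.6295
After 'falling': P(storm) = 0.8·0.6295 / (0.8·0.6295 + 0.25·0.3705) ≈ 0.8446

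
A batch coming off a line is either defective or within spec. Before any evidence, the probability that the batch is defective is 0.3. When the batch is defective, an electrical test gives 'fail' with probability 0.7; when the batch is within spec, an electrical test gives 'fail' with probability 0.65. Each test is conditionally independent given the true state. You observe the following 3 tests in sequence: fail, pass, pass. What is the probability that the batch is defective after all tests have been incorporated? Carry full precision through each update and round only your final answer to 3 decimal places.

After 'fail': P(defective) = 0.7·0.3000 / (0.7·0.3000 + 0.65·0.7000) ≈ 0.3158
After 'pass': P(defective) = 0.3·0.3158 / (0.3·0.3158 + 0.35·0.6842) ≈ 0.2835
After 'pass': P(defective) = 0.3·0.2835 / (0.3·0.2835 + 0.35·0.7165) ≈ 0.2532

0.253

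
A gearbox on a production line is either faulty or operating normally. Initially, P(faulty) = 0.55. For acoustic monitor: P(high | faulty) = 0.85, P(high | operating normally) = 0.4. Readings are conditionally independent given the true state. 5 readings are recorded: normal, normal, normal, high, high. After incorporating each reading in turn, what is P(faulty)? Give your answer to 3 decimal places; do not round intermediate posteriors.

0.079

After 'normal': P(faulty) = 0.15·0.5500 / (0.15·0.5500 + 0.6·0.4500) ≈ 0.2340
After 'normal': P(faulty) = 0.15·0.2340 / (0.15·0.2340 + 0.6·0.7660) ≈ 0.0710
After 'normal': P(faulty) = 0.15·0.0710 / (0.15·0.0710 + 0.6·0.9290) ≈ 0.0187
After 'high': P(faulty) = 0.85·0.0187 / (0.85·0.0187 + 0.4·0.9813) ≈ 0.0390
After 'high': P(faulty) = 0.85·0.0390 / (0.85·0.0390 + 0.4·0.9610) ≈ 0.0794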